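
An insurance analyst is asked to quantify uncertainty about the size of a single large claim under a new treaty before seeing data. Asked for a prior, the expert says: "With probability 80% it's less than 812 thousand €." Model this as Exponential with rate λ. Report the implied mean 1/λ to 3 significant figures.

mean ≈ 505 thousand €

P(T < 812.0) = 1 − e^(−λ·812.0) = 0.8, so λ = −ln(1−0.8)/812.0 = −ln(0.2)/812.0 = 0.00198.
Mean = 1/λ = 505 thousand €.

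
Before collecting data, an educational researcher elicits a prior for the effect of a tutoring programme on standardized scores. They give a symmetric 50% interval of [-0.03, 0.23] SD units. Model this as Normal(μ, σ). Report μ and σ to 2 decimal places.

μ = 0.10, σ = 0.19

A symmetric 50% interval runs μ ± z·σ with z = 0.6745.
Half-width = 0.13, so σ = 0.13/0.6745 = 0.19.
μ is the interval midpoint, 0.10.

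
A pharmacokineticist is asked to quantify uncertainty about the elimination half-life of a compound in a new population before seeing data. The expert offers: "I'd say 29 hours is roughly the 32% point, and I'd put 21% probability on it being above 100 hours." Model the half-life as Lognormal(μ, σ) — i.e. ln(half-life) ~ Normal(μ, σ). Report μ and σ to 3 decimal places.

If T ~ Lognormal(μ,σ) then ln T ~ Normal(μ,σ), so the p-quantile of ln T is μ + z_p·σ.
ln(29) = 3.367 and ln(100) = 4.605; z_{0.32} = -0.4677, z_{0.79} = 0.8064.
σ = (4.605 − 3.367)/(0.8064 − (-0.4677)) = 0.972.
μ = 3.367 − (-0.4677)·0.972 = 3.822.

μ ≈ 3.822, σ ≈ 0.972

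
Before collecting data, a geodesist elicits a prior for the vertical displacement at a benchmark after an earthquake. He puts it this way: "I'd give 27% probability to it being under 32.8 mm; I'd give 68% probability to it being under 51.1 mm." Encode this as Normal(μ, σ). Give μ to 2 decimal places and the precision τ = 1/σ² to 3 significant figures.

For Normal(μ,σ), the p-quantile is μ + z_p·σ. Here z_{0.27} = -0.6128, z_{0.68} = 0.4677.
So 32.8 = μ − 0.6128σ and 51.1 = μ + 0.4677σ.
Subtracting: σ = (51.1 − 32.8)/(0.4677 − (-0.6128)) = 16.94.
Then μ = 32.8 − (-0.6128)·16.94 = 43.18.
Precision τ = 1/σ² = 1/16.94² = 0.00349.

μ = 43.18, τ = 0.00349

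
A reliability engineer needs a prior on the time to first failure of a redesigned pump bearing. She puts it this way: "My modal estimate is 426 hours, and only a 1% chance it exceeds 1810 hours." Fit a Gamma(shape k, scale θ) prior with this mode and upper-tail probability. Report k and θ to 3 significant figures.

k ≈ 2.96, θ ≈ 217

Gamma(k,θ) with k>1 has mode (k−1)θ, so θ = 426/(k−1).
Need P(X < 1810) = 0.99 with θ tied to k this way. Start at k = 2, θ = 426: P(X<1810) ≈ 0.925.
Too low — raise k to concentrate. Iterating converges to k ≈ 2.96.
Then θ = 426/(2.96−1) ≈ 217.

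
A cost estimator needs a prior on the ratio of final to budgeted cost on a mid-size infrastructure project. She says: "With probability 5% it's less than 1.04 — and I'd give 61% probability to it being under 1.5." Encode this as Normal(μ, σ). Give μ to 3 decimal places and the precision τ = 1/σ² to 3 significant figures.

For Normal(μ,σ), the p-quantile is μ + z_p·σ. Here z_{0.05} = -1.645, z_{0.61} = 0.2793.
So 1.04 = μ − 1.645σ and 1.5 = μ + 0.2793σ.
Subtracting: σ = (1.5 − 1.04)/(0.2793 − (-1.645)) = 0.239.
Then μ = 1.04 − (-1.645)·0.239 = 1.433.
Precision τ = 1/σ² = 1/0.2391² = 17.5.

μ = 1.433, τ = 17.5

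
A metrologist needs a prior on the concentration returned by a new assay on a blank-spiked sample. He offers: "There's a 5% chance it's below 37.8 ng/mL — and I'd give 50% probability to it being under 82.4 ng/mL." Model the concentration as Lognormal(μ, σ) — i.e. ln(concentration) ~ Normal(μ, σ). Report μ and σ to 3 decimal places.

μ ≈ 4.412, σ ≈ 0.474

If T ~ Lognormal(μ,σ) then ln T ~ Normal(μ,σ), so the p-quantile of ln T is μ + z_p·σ.
ln(37.8) = 3.632 and ln(82.4) = 4.412; z_{0.05} = -1.645, z_{0.5} = 0.
σ = (4.412 − 3.632)/(0 − (-1.645)) = 0.474.
μ = 3.632 − (-1.645)·0.474 = 4.412.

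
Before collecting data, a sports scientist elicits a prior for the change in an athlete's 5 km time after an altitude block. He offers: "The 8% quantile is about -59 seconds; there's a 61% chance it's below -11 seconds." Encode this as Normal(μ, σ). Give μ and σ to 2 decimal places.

The p-quantile of Normal(μ,σ) is μ + z_p·σ, with z_{0.08} = -1.405 and z_{0.61} = 0.2793.
Eliminate σ: μ = (z₂·x₁ − z₁·x₂)/(z₂ − z₁) = (0.2793·-59 − (-1.405)·-11)/1.684 = -18.96.
Then σ = (x₂ − x₁)/(z₂ − z₁) = (-11 − -59)/1.684 = 28.50.

μ = -18.96, σ = 28.50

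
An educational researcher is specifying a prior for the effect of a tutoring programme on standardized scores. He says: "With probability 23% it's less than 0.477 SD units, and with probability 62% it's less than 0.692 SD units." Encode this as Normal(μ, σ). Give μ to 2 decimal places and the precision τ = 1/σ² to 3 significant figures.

μ = 0.63, τ = 23.6

The p-quantile of Normal(μ,σ) is μ + z_p·σ, with z_{0.23} = -0.7388 and z_{0.62} = 0.3055.
Eliminate σ: μ = (z₂·x₁ − z₁·x₂)/(z₂ − z₁) = (0.3055·0.477 − (-0.7388)·0.692)/1.044 = 0.63.
Then σ = (x₂ − x₁)/(z₂ − z₁) = (0.692 − 0.477)/1.044 = 0.21.
Precision τ = 1/σ² = 1/0.2059² = 23.6.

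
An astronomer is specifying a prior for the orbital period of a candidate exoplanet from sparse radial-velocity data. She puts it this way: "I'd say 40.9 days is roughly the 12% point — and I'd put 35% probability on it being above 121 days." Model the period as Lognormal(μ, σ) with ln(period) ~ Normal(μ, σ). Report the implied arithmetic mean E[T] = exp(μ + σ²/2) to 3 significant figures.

If T ~ Lognormal(μ,σ) then ln T ~ Normal(μ,σ), so the p-quantile of ln T is μ + z_p·σ.
ln(40.9) = 3.711 and ln(121) = 4.796; z_{0.12} = -1.175, z_{0.65} = 0.3853.
σ = (4.796 − 3.711)/(0.3853 − (-1.175)) = 0.695.
μ = 3.711 − (-1.175)·0.695 = 4.528.
E[T] = exp(μ + σ²/2) = exp(4.528 + 0.2416) = 118 days.

E[T] ≈ 118 days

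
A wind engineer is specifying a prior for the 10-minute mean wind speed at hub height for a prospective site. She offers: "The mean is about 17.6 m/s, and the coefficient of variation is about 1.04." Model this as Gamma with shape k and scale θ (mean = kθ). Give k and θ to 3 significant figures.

For Gamma(k, scale θ): mean = kθ, variance = kθ², so CV = 1/√k.
CV = 1.04, hence k = 1/CV² = 0.925.
Then θ = mean/k = 17.6/0.925 = 19.

k ≈ 0.925, θ ≈ 19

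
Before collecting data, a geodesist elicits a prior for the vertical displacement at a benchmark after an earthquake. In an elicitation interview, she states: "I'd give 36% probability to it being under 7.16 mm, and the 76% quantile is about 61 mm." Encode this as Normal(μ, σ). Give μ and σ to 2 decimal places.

μ = 25.29, σ = 50.57

The p-quantile of Normal(μ,σ) is μ + z_p·σ, with z_{0.36} = -0.3585 and z_{0.76} = 0.7063.
Eliminate σ: μ = (z₂·x₁ − z₁·x₂)/(z₂ − z₁) = (0.7063·7.16 − (-0.3585)·61)/1.065 = 25.29.
Then σ = (x₂ − x₁)/(z₂ − z₁) = (61 − 7.16)/1.065 = 50.57.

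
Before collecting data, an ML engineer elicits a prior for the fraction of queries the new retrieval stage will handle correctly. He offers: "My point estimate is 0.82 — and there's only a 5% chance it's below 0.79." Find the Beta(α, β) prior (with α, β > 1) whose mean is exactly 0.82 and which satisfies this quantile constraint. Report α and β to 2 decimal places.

With mean 0.82 fixed, write α = 0.82s, β = 0.18s where s = α+β.
Need P(θ < 0.79) = 0.05 under Beta(0.82s, 0.18s). Normal approximation: (q−m)/√(m(1−m)/s) ≈ z_{0.05} = -1.64, so s ≈ 0.82·0.18·(-1.64)²/(0.79−0.82)² = 443.7.
At s = 443.7: P(θ<0.79) ≈ 0.054. Adjusting to match 0.05 gives s ≈ 466.23.
So α = 0.82·466.23 ≈ 382.31, β = 0.18·466.23 ≈ 83.92.

α ≈ 382.31, β ≈ 83.92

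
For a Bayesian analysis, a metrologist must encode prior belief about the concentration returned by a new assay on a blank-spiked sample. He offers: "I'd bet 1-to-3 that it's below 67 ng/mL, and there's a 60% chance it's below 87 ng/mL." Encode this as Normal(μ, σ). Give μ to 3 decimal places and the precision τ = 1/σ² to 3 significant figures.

The p-quantile of Normal(μ,σ) is μ + z_p·σ, with z_{0.25} = -0.6745 and z_{0.6} = 0.2533.
Eliminate σ: μ = (z₂·x₁ − z₁·x₂)/(z₂ − z₁) = (0.2533·67 − (-0.6745)·87)/0.9278 = 81.539.
Then σ = (x₂ − x₁)/(z₂ − z₁) = (87 − 67)/0.9278 = 21.556.
Precision τ = 1/σ² = 1/21.56² = 0.00215.

μ = 81.539, τ = 0.00215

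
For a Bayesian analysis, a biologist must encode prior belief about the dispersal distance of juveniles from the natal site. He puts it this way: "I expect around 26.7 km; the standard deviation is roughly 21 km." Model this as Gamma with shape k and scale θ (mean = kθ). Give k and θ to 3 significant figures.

k ≈ 1.62, θ ≈ 16.5

For Gamma(k, scale θ): mean = kθ, variance = kθ², so CV = 1/√k.
CV = SD/mean = 21/26.7 = 0.7865, hence k = 1/CV² = 1.62.
Then θ = mean/k = 26.7/1.62 = 16.5.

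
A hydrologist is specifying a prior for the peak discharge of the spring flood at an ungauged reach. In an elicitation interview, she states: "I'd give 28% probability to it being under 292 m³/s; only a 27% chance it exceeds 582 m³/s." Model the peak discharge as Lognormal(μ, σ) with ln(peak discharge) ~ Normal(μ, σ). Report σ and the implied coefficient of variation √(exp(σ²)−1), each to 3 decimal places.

σ ≈ 0.577, CV ≈ 0.628

If T ~ Lognormal(μ,σ) then ln T ~ Normal(μ,σ), so the p-quantile of ln T is μ + z_p·σ.
ln(292) = 5.677 and ln(582) = 6.366; z_{0.28} = -0.5828, z_{0.73} = 0.6128.
σ = (6.366 − 5.677)/(0.6128 − (-0.5828)) = 0.577.
μ = 5.677 − (-0.5828)·0.577 = 6.013.
CV = √(exp(σ²)−1) = √(exp(0.3328)−1) = 0.628.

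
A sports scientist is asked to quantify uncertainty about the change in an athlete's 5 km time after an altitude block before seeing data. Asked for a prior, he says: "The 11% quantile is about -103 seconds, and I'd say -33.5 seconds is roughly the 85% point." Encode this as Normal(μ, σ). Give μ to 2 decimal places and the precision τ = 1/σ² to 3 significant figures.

For Normal(μ,σ), the p-quantile is μ + z_p·σ. Here z_{0.11} = -1.227, z_{0.85} = 1.036.
So -103 = μ − 1.227σ and -33.5 = μ + 1.036σ.
Subtracting: σ = (-33.5 − -103)/(1.036 − (-1.227)) = 30.71.
Then μ = -103 − (-1.227)·30.71 = -65.33.
Precision τ = 1/σ² = 1/30.71² = 0.00106.

μ = -65.33, τ = 0.00106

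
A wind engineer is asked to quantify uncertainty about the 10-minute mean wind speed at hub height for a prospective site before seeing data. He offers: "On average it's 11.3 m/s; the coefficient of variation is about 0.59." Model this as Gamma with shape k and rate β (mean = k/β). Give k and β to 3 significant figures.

For Gamma(k, rate β): mean = k/β, variance = k/β², so CV = 1/√k.
CV = 0.59, hence k = 1/CV² = 2.87.
Then β = k/mean = 2.87/11.3 = 0.254.

k ≈ 2.87, β ≈ 0.254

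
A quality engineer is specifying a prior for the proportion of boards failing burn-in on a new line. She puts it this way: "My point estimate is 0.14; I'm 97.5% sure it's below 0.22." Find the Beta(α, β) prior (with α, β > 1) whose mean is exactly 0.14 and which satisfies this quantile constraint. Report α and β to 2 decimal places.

With mean 0.14 fixed, write α = 0.14s, β = 0.86s where s = α+β.
Need P(θ < 0.22) = 0.975 under Beta(0.14s, 0.86s). Normal approximation: (q−m)/√(m(1−m)/s) ≈ z_{0.975} = 1.96, so s ≈ 0.14·0.86·(1.96)²/(0.22−0.14)² = 72.3.
At s = 72.3: P(θ<0.22) ≈ 0.964. Adjusting to match 0.975 gives s ≈ 86.65.
So α = 0.14·86.65 ≈ 12.13, β = 0.86·86.65 ≈ 74.52.

α ≈ 12.13, β ≈ 74.52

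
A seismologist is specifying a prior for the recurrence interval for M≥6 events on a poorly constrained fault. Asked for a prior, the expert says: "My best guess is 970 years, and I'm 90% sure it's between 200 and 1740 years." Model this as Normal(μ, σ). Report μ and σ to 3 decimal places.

A symmetric 90% interval runs μ ± z·σ with z = 1.645.
Half-width = 770, so σ = 770/1.645 = 468.127.
μ is the stated best guess, 970.000.

μ = 970.000, σ = 468.127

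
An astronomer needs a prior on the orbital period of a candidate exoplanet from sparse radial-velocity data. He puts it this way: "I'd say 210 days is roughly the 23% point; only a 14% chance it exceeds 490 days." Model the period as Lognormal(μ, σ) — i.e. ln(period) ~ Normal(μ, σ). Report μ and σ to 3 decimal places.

μ ≈ 5.691, σ ≈ 0.466

If T ~ Lognormal(μ,σ) then ln T ~ Normal(μ,σ), so the p-quantile of ln T is μ + z_p·σ.
ln(210) = 5.347 and ln(490) = 6.194; z_{0.23} = -0.7388, z_{0.86} = 1.08.
σ = (6.194 − 5.347)/(1.08 − (-0.7388)) = 0.466.
μ = 5.347 − (-0.7388)·0.466 = 5.691.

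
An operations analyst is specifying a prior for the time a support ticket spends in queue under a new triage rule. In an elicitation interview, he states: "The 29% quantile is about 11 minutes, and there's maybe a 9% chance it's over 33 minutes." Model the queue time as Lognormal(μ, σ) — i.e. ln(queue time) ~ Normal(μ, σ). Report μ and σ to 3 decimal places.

μ ≈ 2.719, σ ≈ 0.580

If T ~ Lognormal(μ,σ) then ln T ~ Normal(μ,σ), so the p-quantile of ln T is μ + z_p·σ.
ln(11) = 2.398 and ln(33) = 3.497; z_{0.29} = -0.5534, z_{0.91} = 1.341.
σ = (3.497 − 2.398)/(1.341 − (-0.5534)) = 0.580.
μ = 2.398 − (-0.5534)·0.580 = 2.719.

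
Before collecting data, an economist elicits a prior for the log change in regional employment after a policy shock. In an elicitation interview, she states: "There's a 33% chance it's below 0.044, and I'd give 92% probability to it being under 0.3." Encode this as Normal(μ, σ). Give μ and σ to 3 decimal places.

μ = 0.105, σ = 0.139

The p-quantile of Normal(μ,σ) is μ + z_p·σ, with z_{0.33} = -0.4399 and z_{0.92} = 1.405.
Eliminate σ: μ = (z₂·x₁ − z₁·x₂)/(z₂ − z₁) = (1.405·0.044 − (-0.4399)·0.3)/1.845 = 0.105.
Then σ = (x₂ − x₁)/(z₂ − z₁) = (0.3 − 0.044)/1.845 = 0.139.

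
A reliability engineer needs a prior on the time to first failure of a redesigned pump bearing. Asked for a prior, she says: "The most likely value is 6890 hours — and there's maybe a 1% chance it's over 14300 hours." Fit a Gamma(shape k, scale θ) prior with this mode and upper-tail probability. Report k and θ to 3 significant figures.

k ≈ 10.1, θ ≈ 753

Gamma(k,θ) with k>1 has mode (k−1)θ, so θ = 6890/(k−1).
Need P(X < 14300) = 0.99 with θ tied to k this way. Start at k = 2, θ = 6890: P(X<14300) ≈ 0.614.
Too low — raise k to concentrate. Iterating converges to k ≈ 10.1.
Then θ = 6890/(10.1−1) ≈ 753.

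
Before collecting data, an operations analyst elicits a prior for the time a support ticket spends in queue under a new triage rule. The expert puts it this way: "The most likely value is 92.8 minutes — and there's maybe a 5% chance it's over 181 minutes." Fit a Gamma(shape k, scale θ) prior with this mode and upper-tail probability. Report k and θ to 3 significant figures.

k ≈ 7.22, θ ≈ 14.9

Gamma(k,θ) with k>1 has mode (k−1)θ, so θ = 92.8/(k−1).
Need P(X < 181) = 0.95 with θ tied to k this way. Start at k = 2, θ = 92.8: P(X<181) ≈ 0.580.
Too low — raise k to concentrate. Iterating converges to k ≈ 7.22.
Then θ = 92.8/(7.22−1) ≈ 14.9.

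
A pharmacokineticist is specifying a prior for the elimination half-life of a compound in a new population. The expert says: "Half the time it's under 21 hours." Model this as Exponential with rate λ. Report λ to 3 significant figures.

λ ≈ 0.033

Exponential median = ln 2 / λ, so λ = ln 2 / 21.0 = 0.033.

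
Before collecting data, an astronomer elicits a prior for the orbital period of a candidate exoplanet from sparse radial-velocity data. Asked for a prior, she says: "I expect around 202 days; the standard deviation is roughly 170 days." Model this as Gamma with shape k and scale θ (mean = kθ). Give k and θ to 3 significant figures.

k ≈ 1.41, θ ≈ 143

For Gamma(k, scale θ): mean = kθ, variance = kθ², so CV = 1/√k.
CV = SD/mean = 170/202 = 0.8416, hence k = 1/CV² = 1.41.
Then θ = mean/k = 202/1.41 = 143.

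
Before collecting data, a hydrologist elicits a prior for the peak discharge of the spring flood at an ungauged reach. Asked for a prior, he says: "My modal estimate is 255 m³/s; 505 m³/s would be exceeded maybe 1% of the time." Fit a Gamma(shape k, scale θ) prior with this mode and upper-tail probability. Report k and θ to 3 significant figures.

k ≈ 11.5, θ ≈ 24.2

Gamma(k,θ) with k>1 has mode (k−1)θ, so θ = 255/(k−1).
Need P(X < 505) = 0.99 with θ tied to k this way. Start at k = 2, θ = 255: P(X<505) ≈ 0.589.
Too low — raise k to concentrate. Iterating converges to k ≈ 11.5.
Then θ = 255/(11.5−1) ≈ 24.2.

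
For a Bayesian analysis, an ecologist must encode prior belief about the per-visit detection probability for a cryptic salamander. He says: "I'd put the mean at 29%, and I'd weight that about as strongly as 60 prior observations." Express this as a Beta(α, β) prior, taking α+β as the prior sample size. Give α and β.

α = 17.4, β = 42.6

Under the effective-sample-size interpretation, Beta(α, β) has prior mean α/(α+β) and prior sample size α+β.
So α+β = 60 and α/(α+β) = 0.29, giving α = 0.29·60 = 17.4 and β = 60 − 17.4 = 42.6.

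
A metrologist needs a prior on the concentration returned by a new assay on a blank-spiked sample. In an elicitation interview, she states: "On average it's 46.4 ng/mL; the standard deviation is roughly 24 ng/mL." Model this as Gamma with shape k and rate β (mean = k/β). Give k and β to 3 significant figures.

For Gamma(k, rate β): mean = k/β, variance = k/β², so CV = 1/√k.
CV = SD/mean = 24/46.4 = 0.5172, hence k = 1/CV² = 3.74.
Then β = k/mean = 3.74/46.4 = 0.0806.

k ≈ 3.74, β ≈ 0.0806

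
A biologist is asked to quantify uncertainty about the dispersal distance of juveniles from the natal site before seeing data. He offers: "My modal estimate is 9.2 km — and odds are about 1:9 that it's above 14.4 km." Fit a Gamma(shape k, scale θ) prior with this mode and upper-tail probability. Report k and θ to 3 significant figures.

Gamma(k,θ) with k>1 has mode (k−1)θ, so θ = 9.2/(k−1).
Need P(X < 14.4) = 0.9 with θ tied to k this way. Start at k = 2, θ = 9.2: P(X<14.4) ≈ 0.464.
Too low — raise k to concentrate. Iterating converges to k ≈ 10.3.
Then θ = 9.2/(10.3−1) ≈ 0.986.

k ≈ 10.3, θ ≈ 0.986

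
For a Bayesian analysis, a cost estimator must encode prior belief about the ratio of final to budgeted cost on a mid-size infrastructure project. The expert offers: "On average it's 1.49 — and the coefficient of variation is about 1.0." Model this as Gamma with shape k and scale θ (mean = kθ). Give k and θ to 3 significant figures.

k ≈ 1, θ ≈ 1.49

For Gamma(k, scale θ): mean = kθ, variance = kθ², so CV = 1/√k.
CV = 1.0, hence k = 1/CV² = 1.
Then θ = mean/k = 1.49/1 = 1.49.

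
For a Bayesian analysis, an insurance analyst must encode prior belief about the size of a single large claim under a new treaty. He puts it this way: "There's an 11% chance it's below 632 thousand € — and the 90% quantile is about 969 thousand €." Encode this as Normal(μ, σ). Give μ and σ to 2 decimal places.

μ = 796.80, σ = 134.37

For Normal(μ,σ), the p-quantile is μ + z_p·σ. Here z_{0.11} = -1.227, z_{0.9} = 1.282.
So 632 = μ − 1.227σ and 969 = μ + 1.282σ.
Subtracting: σ = (969 − 632)/(1.282 − (-1.227)) = 134.37.
Then μ = 632 − (-1.227)·134.37 = 796.80.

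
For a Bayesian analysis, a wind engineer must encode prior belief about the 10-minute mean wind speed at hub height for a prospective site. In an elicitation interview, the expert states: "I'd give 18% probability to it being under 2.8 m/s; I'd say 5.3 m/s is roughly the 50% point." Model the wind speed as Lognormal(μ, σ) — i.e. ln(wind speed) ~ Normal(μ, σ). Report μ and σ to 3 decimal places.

If T ~ Lognormal(μ,σ) then ln T ~ Normal(μ,σ), so the p-quantile of ln T is μ + z_p·σ.
ln(2.8) = 1.03 and ln(5.3) = 1.668; z_{0.18} = -0.9154, z_{0.5} = 0.
σ = (1.668 − 1.03)/(0 − (-0.9154)) = 0.697.
μ = 1.03 − (-0.9154)·0.697 = 1.668.

μ ≈ 1.668, σ ≈ 0.697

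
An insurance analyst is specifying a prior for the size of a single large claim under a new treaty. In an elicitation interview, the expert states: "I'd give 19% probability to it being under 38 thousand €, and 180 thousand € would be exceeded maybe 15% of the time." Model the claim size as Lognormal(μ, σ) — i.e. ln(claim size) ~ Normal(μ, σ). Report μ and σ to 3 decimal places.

If T ~ Lognormal(μ,σ) then ln T ~ Normal(μ,σ), so the p-quantile of ln T is μ + z_p·σ.
ln(38) = 3.638 and ln(180) = 5.193; z_{0.19} = -0.8779, z_{0.85} = 1.036.
σ = (5.193 − 3.638)/(1.036 − (-0.8779)) = 0.812.
μ = 3.638 − (-0.8779)·0.812 = 4.351.

μ ≈ 4.351, σ ≈ 0.812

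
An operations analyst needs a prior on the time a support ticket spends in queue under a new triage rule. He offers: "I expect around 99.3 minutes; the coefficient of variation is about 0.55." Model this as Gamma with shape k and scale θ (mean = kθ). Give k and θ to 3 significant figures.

For Gamma(k, scale θ): mean = kθ, variance = kθ², so CV = 1/√k.
CV = 0.55, hence k = 1/CV² = 3.31.
Then θ = mean/k = 99.3/3.31 = 30.

k ≈ 3.31, θ ≈ 30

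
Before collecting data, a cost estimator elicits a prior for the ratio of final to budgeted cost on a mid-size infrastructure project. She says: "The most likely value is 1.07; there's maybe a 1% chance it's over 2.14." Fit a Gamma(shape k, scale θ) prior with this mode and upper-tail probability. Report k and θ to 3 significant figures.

Gamma(k,θ) with k>1 has mode (k−1)θ, so θ = 1.07/(k−1).
Need P(X < 2.14) = 0.99 with θ tied to k this way. Start at k = 2, θ = 1.07: P(X<2.14) ≈ 0.594.
Too low — raise k to concentrate. Iterating converges to k ≈ 11.2.
Then θ = 1.07/(11.2−1) ≈ 0.105.

k ≈ 11.2, θ ≈ 0.105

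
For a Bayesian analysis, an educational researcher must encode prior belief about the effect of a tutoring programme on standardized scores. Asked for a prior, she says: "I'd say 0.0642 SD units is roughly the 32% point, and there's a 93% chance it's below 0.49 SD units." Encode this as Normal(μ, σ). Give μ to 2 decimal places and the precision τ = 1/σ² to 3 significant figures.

The p-quantile of Normal(μ,σ) is μ + z_p·σ, with z_{0.32} = -0.4677 and z_{0.93} = 1.476.
Eliminate σ: μ = (z₂·x₁ − z₁·x₂)/(z₂ − z₁) = (1.476·0.0642 − (-0.4677)·0.49)/1.943 = 0.17.
Then σ = (x₂ − x₁)/(z₂ − z₁) = (0.49 − 0.0642)/1.943 = 0.22.
Precision τ = 1/σ² = 1/0.2191² = 20.8.

μ = 0.17, τ = 20.8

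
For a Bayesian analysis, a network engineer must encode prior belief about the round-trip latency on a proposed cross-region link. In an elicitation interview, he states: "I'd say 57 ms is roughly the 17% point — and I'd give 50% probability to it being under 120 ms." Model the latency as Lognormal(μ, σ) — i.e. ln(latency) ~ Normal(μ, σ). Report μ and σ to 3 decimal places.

If T ~ Lognormal(μ,σ) then ln T ~ Normal(μ,σ), so the p-quantile of ln T is μ + z_p·σ.
ln(57) = 4.043 and ln(120) = 4.787; z_{0.17} = -0.9542, z_{0.5} = 0.
σ = (4.787 − 4.043)/(0 − (-0.9542)) = 0.780.
μ = 4.043 − (-0.9542)·0.780 = 4.787.

μ ≈ 4.787, σ ≈ 0.780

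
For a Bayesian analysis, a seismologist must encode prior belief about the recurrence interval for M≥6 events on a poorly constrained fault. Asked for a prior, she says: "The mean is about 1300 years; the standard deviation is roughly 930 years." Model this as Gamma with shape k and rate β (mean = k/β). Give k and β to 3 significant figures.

For Gamma(k, rate β): mean = k/β, variance = k/β², so CV = 1/√k.
CV = SD/mean = 930/1300 = 0.7154, hence k = 1/CV² = 1.95.
Then β = k/mean = 1.95/1300 = 0.0015.

k ≈ 1.95, β ≈ 0.0015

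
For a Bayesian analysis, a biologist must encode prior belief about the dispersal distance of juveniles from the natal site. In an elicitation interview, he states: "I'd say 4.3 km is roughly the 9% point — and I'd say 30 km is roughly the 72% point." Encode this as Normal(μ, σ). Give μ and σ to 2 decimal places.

μ = 22.21, σ = 13.36

The p-quantile of Normal(μ,σ) is μ + z_p·σ, with z_{0.09} = -1.341 and z_{0.72} = 0.5828.
Eliminate σ: μ = (z₂·x₁ − z₁·x₂)/(z₂ − z₁) = (0.5828·4.3 − (-1.341)·30)/1.924 = 22.21.
Then σ = (x₂ − x₁)/(z₂ − z₁) = (30 − 4.3)/1.924 = 13.36.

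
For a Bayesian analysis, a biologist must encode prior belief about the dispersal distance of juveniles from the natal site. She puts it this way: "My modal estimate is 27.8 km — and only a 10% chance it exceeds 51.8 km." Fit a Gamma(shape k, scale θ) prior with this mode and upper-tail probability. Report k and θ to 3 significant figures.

k ≈ 5.93, θ ≈ 5.64

Gamma(k,θ) with k>1 has mode (k−1)θ, so θ = 27.8/(k−1).
Need P(X < 51.8) = 0.9 with θ tied to k this way. Start at k = 2, θ = 27.8: P(X<51.8) ≈ 0.556.
Too low — raise k to concentrate. Iterating converges to k ≈ 5.93.
Then θ = 27.8/(5.93−1) ≈ 5.64.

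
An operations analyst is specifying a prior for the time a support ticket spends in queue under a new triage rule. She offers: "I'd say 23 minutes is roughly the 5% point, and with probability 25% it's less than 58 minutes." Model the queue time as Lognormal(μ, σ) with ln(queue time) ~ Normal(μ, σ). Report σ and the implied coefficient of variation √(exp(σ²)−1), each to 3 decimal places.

σ ≈ 0.953, CV ≈ 1.217

If T ~ Lognormal(μ,σ) then ln T ~ Normal(μ,σ), so the p-quantile of ln T is μ + z_p·σ.
ln(23) = 3.135 and ln(58) = 4.06; z_{0.05} = -1.645, z_{0.25} = -0.6745.
σ = (4.06 − 3.135)/(-0.6745 − (-1.645)) = 0.953.
μ = 3.135 − (-1.645)·0.953 = 4.703.
CV = √(exp(σ²)−1) = √(exp(0.9086)−1) = 1.217.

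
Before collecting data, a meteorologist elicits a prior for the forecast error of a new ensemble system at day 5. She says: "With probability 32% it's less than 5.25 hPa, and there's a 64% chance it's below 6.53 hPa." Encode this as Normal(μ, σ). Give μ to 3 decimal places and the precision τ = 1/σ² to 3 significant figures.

μ = 5.975, τ = 0.417

For Normal(μ,σ), the p-quantile is μ + z_p·σ. Here z_{0.32} = -0.4677, z_{0.64} = 0.3585.
So 5.25 = μ − 0.4677σ and 6.53 = μ + 0.3585σ.
Subtracting: σ = (6.53 − 5.25)/(0.3585 − (-0.4677)) = 1.549.
Then μ = 5.25 − (-0.4677)·1.549 = 5.975.
Precision τ = 1/σ² = 1/1.549² = 0.417.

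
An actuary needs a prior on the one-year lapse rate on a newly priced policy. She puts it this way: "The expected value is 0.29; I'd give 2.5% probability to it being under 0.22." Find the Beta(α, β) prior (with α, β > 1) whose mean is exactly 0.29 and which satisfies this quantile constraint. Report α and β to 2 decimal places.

With mean 0.29 fixed, write α = 0.29s, β = 0.71s where s = α+β.
Need P(θ < 0.22) = 0.025 under Beta(0.29s, 0.71s). Normal approximation: (q−m)/√(m(1−m)/s) ≈ z_{0.025} = -1.96, so s ≈ 0.29·0.71·(-1.96)²/(0.22−0.29)² = 161.4.
At s = 161.4: P(θ<0.22) ≈ 0.020. Adjusting to match 0.025 gives s ≈ 148.13.
So α = 0.29·148.13 ≈ 42.96, β = 0.71·148.13 ≈ 105.17.

α ≈ 42.96, β ≈ 105.17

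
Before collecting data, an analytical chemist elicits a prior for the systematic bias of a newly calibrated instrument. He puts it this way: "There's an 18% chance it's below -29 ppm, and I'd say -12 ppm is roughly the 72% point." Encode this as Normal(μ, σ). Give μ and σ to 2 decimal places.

The p-quantile of Normal(μ,σ) is μ + z_p·σ, with z_{0.18} = -0.9154 and z_{0.72} = 0.5828.
Eliminate σ: μ = (z₂·x₁ − z₁·x₂)/(z₂ − z₁) = (0.5828·-29 − (-0.9154)·-12)/1.498 = -18.61.
Then σ = (x₂ − x₁)/(z₂ − z₁) = (-12 − -29)/1.498 = 11.35.

μ = -18.61, σ = 11.35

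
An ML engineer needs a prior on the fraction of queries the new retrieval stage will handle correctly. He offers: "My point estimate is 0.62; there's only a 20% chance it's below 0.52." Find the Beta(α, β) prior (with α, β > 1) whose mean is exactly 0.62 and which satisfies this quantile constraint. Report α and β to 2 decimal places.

α ≈ 10.11, β ≈ 6.20

With mean 0.62 fixed, write α = 0.62s, β = 0.38s where s = α+β.
Need P(θ < 0.52) = 0.2 under Beta(0.62s, 0.38s). Normal approximation: (q−m)/√(m(1−m)/s) ≈ z_{0.2} = -0.842, so s ≈ 0.62·0.38·(-0.842)²/(0.52−0.62)² = 16.7.
At s = 16.7: P(θ<0.52) ≈ 0.197. Adjusting to match 0.2 gives s ≈ 16.30.
So α = 0.62·16.30 ≈ 10.11, β = 0.38·16.30 ≈ 6.20.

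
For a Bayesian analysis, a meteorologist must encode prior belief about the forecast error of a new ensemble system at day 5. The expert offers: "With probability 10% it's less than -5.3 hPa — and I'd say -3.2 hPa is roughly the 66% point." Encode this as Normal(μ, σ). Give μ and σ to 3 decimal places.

μ = -3.711, σ = 1.240

The p-quantile of Normal(μ,σ) is μ + z_p·σ, with z_{0.1} = -1.282 and z_{0.66} = 0.4125.
Eliminate σ: μ = (z₂·x₁ − z₁·x₂)/(z₂ − z₁) = (0.4125·-5.3 − (-1.282)·-3.2)/1.694 = -3.711.
Then σ = (x₂ − x₁)/(z₂ − z₁) = (-3.2 − -5.3)/1.694 = 1.240.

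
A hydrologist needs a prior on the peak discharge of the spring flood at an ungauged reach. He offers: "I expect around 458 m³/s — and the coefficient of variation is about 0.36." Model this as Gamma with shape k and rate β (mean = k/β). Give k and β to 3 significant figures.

For Gamma(k, rate β): mean = k/β, variance = k/β², so CV = 1/√k.
CV = 0.36, hence k = 1/CV² = 7.72.
Then β = k/mean = 7.72/458 = 0.0168.

k ≈ 7.72, β ≈ 0.0168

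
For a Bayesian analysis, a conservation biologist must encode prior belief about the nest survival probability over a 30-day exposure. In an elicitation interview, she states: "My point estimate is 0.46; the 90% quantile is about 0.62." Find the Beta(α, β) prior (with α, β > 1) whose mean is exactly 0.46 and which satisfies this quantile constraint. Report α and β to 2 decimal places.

With mean 0.46 fixed, write α = 0.46s, β = 0.54s where s = α+β.
Need P(θ < 0.62) = 0.9 under Beta(0.46s, 0.54s). Normal approximation: (q−m)/√(m(1−m)/s) ≈ z_{0.9} = 1.28, so s ≈ 0.46·0.54·(1.28)²/(0.62−0.46)² = 15.9.
At s = 15.9: P(θ<0.62) ≈ 0.901. Adjusting to match 0.9 gives s ≈ 15.82.
So α = 0.46·15.82 ≈ 7.28, β = 0.54·15.82 ≈ 8.54.

α ≈ 7.28, β ≈ 8.54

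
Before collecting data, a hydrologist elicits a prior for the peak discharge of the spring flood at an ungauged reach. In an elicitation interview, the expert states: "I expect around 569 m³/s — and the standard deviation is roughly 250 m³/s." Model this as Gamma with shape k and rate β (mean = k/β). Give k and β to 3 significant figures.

k ≈ 5.18, β ≈ 0.0091

For Gamma(k, rate β): mean = k/β, variance = k/β², so CV = 1/√k.
CV = SD/mean = 250/569 = 0.4394, hence k = 1/CV² = 5.18.
Then β = k/mean = 5.18/569 = 0.0091.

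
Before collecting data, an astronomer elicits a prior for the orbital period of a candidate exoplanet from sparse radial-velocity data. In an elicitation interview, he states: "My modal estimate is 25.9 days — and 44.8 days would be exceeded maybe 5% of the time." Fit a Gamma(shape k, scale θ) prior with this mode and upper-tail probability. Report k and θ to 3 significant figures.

Gamma(k,θ) with k>1 has mode (k−1)θ, so θ = 25.9/(k−1).
Need P(X < 44.8) = 0.95 with θ tied to k this way. Start at k = 2, θ = 25.9: P(X<44.8) ≈ 0.516.
Too low — raise k to concentrate. Iterating converges to k ≈ 10.3.
Then θ = 25.9/(10.3−1) ≈ 2.79.

k ≈ 10.3, θ ≈ 2.79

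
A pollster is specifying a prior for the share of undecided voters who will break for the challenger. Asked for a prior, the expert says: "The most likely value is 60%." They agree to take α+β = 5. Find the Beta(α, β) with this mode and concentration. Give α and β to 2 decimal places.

α = 2.80, β = 2.20

For α,β > 1 the Beta mode is (α−1)/(α+β−2). With α+β = 5, the mode is (α−1)/3.
Set (α−1)/3 = 0.6 → α = 1 + 0.6·3 = 2.80.
β = 5 − α = 2.20.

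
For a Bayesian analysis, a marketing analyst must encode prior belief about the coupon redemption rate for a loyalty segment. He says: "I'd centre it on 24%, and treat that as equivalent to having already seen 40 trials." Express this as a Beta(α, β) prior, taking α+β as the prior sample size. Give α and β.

α = 9.6, β = 30.4

Under the effective-sample-size interpretation, Beta(α, β) has prior mean α/(α+β) and prior sample size α+β.
So α+β = 40 and α/(α+β) = 0.24, giving α = 0.24·40 = 9.6 and β = 40 − 9.6 = 30.4.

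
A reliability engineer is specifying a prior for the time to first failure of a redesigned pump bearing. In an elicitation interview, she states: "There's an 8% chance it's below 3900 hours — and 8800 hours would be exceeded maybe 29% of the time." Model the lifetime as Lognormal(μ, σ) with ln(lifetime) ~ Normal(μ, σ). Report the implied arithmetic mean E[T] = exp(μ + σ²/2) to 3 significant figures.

If T ~ Lognormal(μ,σ) then ln T ~ Normal(μ,σ), so the p-quantile of ln T is μ + z_p·σ.
ln(3900) = 8.269 and ln(8800) = 9.083; z_{0.08} = -1.405, z_{0.71} = 0.5534.
σ = (9.083 − 8.269)/(0.5534 − (-1.405)) = 0.416.
μ = 8.269 − (-1.405)·0.416 = 8.853.
E[T] = exp(μ + σ²/2) = exp(8.853 + 0.0863) = 7620 hours.

E[T] ≈ 7620 hours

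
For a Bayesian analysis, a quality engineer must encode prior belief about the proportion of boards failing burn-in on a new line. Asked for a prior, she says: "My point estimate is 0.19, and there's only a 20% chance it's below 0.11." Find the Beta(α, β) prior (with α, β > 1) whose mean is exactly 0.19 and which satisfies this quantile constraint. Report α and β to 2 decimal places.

α ≈ 3.35, β ≈ 14.27

With mean 0.19 fixed, write α = 0.19s, β = 0.81s where s = α+β.
Need P(θ < 0.11) = 0.2 under Beta(0.19s, 0.81s). Normal approximation: (q−m)/√(m(1−m)/s) ≈ z_{0.2} = -0.842, so s ≈ 0.19·0.81·(-0.842)²/(0.11−0.19)² = 17.0.
At s = 17.0: P(θ<0.11) ≈ 0.205. Adjusting to match 0.2 gives s ≈ 17.62.
So α = 0.19·17.62 ≈ 3.35, β = 0.81·17.62 ≈ 14.27.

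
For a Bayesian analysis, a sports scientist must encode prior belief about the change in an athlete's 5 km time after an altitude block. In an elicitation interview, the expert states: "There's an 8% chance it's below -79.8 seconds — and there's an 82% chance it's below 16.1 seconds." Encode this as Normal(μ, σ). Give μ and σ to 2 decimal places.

μ = -21.73, σ = 41.33

The p-quantile of Normal(μ,σ) is μ + z_p·σ, with z_{0.08} = -1.405 and z_{0.82} = 0.9154.
Eliminate σ: μ = (z₂·x₁ − z₁·x₂)/(z₂ − z₁) = (0.9154·-79.8 − (-1.405)·16.1)/2.32 = -21.73.
Then σ = (x₂ − x₁)/(z₂ − z₁) = (16.1 − -79.8)/2.32 = 41.33.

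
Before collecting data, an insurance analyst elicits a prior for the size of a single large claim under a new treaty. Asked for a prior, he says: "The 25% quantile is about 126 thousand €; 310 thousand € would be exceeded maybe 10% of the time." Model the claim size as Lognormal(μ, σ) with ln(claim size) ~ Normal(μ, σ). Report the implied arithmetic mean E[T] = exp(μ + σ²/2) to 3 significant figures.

If T ~ Lognormal(μ,σ) then ln T ~ Normal(μ,σ), so the p-quantile of ln T is μ + z_p·σ.
ln(126) = 4.836 and ln(310) = 5.737; z_{0.25} = -0.6745, z_{0.9} = 1.282.
σ = (5.737 − 4.836)/(1.282 − (-0.6745)) = 0.460.
μ = 4.836 − (-0.6745)·0.460 = 5.147.
E[T] = exp(μ + σ²/2) = exp(5.147 + 0.1059) = 191 thousand €.

E[T] ≈ 191 thousand €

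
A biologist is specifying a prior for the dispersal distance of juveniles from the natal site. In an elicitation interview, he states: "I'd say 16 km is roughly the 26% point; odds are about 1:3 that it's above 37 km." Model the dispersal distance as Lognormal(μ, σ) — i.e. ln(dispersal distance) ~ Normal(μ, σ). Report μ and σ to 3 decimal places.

μ ≈ 3.182, σ ≈ 0.636

If T ~ Lognormal(μ,σ) then ln T ~ Normal(μ,σ), so the p-quantile of ln T is μ + z_p·σ.
ln(16) = 2.773 and ln(37) = 3.611; z_{0.26} = -0.6433, z_{0.75} = 0.6745.
σ = (3.611 − 2.773)/(0.6745 − (-0.6433)) = 0.636.
μ = 2.773 − (-0.6433)·0.636 = 3.182.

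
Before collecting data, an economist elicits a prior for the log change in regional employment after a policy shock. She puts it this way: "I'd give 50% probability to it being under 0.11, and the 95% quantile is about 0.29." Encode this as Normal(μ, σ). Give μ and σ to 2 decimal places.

μ = 0.11, σ = 0.11

For Normal(μ,σ), the p-quantile is μ + z_p·σ. Here z_{0.5} = 0, z_{0.95} = 1.645.
So 0.11 = μ + 0σ and 0.29 = μ + 1.645σ.
Subtracting: σ = (0.29 − 0.11)/(1.645 − (0)) = 0.11.
Then μ = 0.11 − (0)·0.11 = 0.11.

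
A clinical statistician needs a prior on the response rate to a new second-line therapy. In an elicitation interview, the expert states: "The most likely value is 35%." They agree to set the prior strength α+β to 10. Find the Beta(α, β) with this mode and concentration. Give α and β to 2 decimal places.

For α,β > 1 the Beta mode is (α−1)/(α+β−2). With α+β = 10, the mode is (α−1)/8.
Set (α−1)/8 = 0.35 → α = 1 + 0.35·8 = 3.80.
β = 10 − α = 6.20.

α = 3.80, β = 6.20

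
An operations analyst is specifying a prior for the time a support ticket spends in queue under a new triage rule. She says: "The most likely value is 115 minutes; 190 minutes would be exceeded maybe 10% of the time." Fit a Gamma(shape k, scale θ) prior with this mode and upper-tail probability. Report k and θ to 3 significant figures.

k ≈ 8.48, θ ≈ 15.4

Gamma(k,θ) with k>1 has mode (k−1)θ, so θ = 115/(k−1).
Need P(X < 190) = 0.9 with θ tied to k this way. Start at k = 2, θ = 115: P(X<190) ≈ 0.492.
Too low — raise k to concentrate. Iterating converges to k ≈ 8.48.
Then θ = 115/(8.48−1) ≈ 15.4.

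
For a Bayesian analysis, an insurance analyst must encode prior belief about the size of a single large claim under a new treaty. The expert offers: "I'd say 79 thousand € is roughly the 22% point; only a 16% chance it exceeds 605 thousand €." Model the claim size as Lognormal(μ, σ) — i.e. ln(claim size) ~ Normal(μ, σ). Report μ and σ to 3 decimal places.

μ ≈ 5.259, σ ≈ 1.152

If T ~ Lognormal(μ,σ) then ln T ~ Normal(μ,σ), so the p-quantile of ln T is μ + z_p·σ.
ln(79) = 4.369 and ln(605) = 6.405; z_{0.22} = -0.7722, z_{0.84} = 0.9945.
σ = (6.405 − 4.369)/(0.9945 − (-0.7722)) = 1.152.
μ = 4.369 − (-0.7722)·1.152 = 5.259.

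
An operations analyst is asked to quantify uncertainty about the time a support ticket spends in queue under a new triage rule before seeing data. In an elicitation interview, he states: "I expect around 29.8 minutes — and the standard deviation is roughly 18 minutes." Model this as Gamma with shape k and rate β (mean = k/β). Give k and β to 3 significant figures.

k ≈ 2.74, β ≈ 0.092

For Gamma(k, rate β): mean = k/β, variance = k/β², so CV = 1/√k.
CV = SD/mean = 18/29.8 = 0.604, hence k = 1/CV² = 2.74.
Then β = k/mean = 2.74/29.8 = 0.092.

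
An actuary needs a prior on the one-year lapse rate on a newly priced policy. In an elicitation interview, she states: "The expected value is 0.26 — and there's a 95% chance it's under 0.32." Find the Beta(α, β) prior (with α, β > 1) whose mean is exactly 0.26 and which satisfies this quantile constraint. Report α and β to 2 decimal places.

α ≈ 39.65, β ≈ 112.85

With mean 0.26 fixed, write α = 0.26s, β = 0.74s where s = α+β.
Need P(θ < 0.32) = 0.95 under Beta(0.26s, 0.74s). Normal approximation: (q−m)/√(m(1−m)/s) ≈ z_{0.95} = 1.64, so s ≈ 0.26·0.74·(1.64)²/(0.32−0.26)² = 144.6.
At s = 144.6: P(θ<0.32) ≈ 0.946. Adjusting to match 0.95 gives s ≈ 152.51.
So α = 0.26·152.51 ≈ 39.65, β = 0.74·152.51 ≈ 112.85.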